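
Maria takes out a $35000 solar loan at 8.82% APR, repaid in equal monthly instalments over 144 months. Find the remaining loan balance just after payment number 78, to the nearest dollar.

$20,586

With monthly rate i = 8.82%/12 = 0.0073500, the balance after k of n payments is P · [(1+i)^n − (1+i)^k] / [(1+i)^n − 1].
(1+0.0073500)^144 = 2.87062373 and (1+0.0073500)^78 = 1.77039625, so the balance is 35,000 × (2.87062373 − 1.77039625) / (2.87062373 − 1) = $20,585.63.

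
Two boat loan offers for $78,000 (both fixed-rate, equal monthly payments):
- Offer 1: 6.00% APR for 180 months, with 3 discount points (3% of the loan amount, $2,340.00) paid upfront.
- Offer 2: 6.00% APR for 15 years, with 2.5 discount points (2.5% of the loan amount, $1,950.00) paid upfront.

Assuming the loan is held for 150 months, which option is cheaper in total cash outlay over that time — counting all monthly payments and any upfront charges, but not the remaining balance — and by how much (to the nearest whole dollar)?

Offer 1: monthly rate = 6%/12 = 0.0050000; payment = 78,000 × 0.0050000 / (1 − (1+0.0050000)^−180) = $658.21.
Offer 2: monthly rate = 6%/12 = 0.0050000; payment = 78,000 × 0.0050000 / (1 − (1+0.0050000)^−180) = $658.21.
Over 150 months: Offer 1 costs 150 × $658.21 + $2,340.00 = $101,071.50; Offer 2 costs 150 × $658.21 + $1,950.00 = $100,681.50.
Offer 2 is cheaper by $101,071.50 − $100,681.50 = $390.00.

Offer 2 by $390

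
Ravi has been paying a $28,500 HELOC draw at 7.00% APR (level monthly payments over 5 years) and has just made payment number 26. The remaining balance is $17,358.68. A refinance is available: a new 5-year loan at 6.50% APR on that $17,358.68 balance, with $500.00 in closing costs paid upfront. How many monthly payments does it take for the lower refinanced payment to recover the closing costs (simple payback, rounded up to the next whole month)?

3 months

Current payment = 28,500 × 7%/12 / (1 − (1+0.0058333)^−60) = $564.33.
Refinanced payment = 17,358.68 × 0.0054167 / (1 − (1+0.0054167)^−60) = $339.64.
Monthly savings = $564.33 − $339.64 = $224.69.
Break-even = $500.00 / $224.69 = 2.23 → 3 months.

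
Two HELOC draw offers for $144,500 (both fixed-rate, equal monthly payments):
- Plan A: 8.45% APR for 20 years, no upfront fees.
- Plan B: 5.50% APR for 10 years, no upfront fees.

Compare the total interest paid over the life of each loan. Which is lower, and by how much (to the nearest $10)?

Plan A: at 8.45% the monthly rate is 0.0070417, so the payment is 144,500 × 0.0070417 / (1 − 1.0070417^−240) = $1,249.44.
Total interest on Plan A = 240 × $1,249.44 − $144,500 = $155,365.60.
Plan B: at 5.50% the monthly rate is 0.0045833, so the payment is 144,500 × 0.0045833 / (1 − 1.0045833^−120) = $1,568.20.
Total interest on Plan B = 120 × $1,568.20 − $144,500 = $43,684.00.
Plan B is lower by $111,681.60.

Plan B by $111,680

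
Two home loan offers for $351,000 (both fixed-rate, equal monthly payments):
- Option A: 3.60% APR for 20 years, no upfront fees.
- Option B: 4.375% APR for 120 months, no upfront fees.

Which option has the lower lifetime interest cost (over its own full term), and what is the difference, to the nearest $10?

Option B by $58,910

Option A: at 3.60% the monthly rate is 0.0030000, so the payment is 351,000 × 0.0030000 / (1 − 1.0030000^−240) = $2,053.74.
Total interest on Option A = 240 × $2,053.74 − $351,000 = $141,897.60.
Option B: monthly rate = 4.375%/12 = 0.0036458; payment = 351,000 × 0.0036458 / (1 − (1+0.0036458)^−120) = $3,616.60.
Total interest on Option B = 120 × $3,616.60 − $351,000 = $82,992.00.
Option B is lower by $58,905.60.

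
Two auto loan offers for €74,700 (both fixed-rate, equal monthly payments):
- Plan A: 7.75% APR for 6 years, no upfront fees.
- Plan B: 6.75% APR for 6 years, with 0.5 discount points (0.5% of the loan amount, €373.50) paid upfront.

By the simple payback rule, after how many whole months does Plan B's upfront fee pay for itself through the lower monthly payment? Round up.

11 months

Plan A: at 7.75% the monthly rate is 0.0064583, so the payment is 74,700 × 0.0064583 / (1 − 1.0064583^−72) = €1,300.63.
Plan B: at 6.75% the monthly rate is 0.0056250, so the payment is 74,700 × 0.0056250 / (1 − 1.0056250^−72) = €1,264.61.
Monthly savings = €1,300.63 − €1,264.61 = €36.02.
Break-even = €373.50 / €36.02 = 10.37 → 11 months.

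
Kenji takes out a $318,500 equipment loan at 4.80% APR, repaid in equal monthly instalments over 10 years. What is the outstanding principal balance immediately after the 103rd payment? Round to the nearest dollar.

$54,904

With monthly rate i = 4.8%/12 = 0.0040000, the balance after k of n payments is P · [(1+i)^n − (1+i)^k] / [(1+i)^n − 1].
(1+0.0040000)^120 = 1.61452784 and (1+0.0040000)^103 = 1.50859415, so the balance is 318,500 × (1.61452784 − 1.50859415) / (1.61452784 − 1) = $54,903.74.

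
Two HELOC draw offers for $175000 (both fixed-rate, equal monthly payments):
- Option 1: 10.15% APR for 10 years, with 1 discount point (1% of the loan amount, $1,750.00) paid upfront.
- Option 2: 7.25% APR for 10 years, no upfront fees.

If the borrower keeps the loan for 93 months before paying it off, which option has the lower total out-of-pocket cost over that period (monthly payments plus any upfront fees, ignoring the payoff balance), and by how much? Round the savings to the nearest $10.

Option 1: monthly rate = 10.15%/12 = 0.0084583; payment = 175,000 × 0.0084583 / (1 − (1+0.0084583)^−120) = $2,327.20.
Option 2: monthly rate = 7.25%/12 = 0.0060417; payment = 175,000 × 0.0060417 / (1 − (1+0.0060417)^−120) = $2,054.52.
Over 93 months: Option 1 costs 93 × $2,327.20 + $1,750.00 = $218,179.60; Option 2 costs 93 × $2,054.52 = $191,070.36.
Option 2 is cheaper by $218,179.60 − $191,070.36 = $27,109.24.

Option 2 by $27,110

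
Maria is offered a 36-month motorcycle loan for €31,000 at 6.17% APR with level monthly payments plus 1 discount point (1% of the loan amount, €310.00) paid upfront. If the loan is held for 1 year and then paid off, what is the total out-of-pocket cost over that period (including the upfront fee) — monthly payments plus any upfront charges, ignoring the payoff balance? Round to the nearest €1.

At 6.17% the monthly rate is 0.0051417, so the payment is 31,000 × 0.0051417 / (1 − 1.0051417^−36) = €945.47.
Total outlay = 12 × €945.47 + €310.00 = €11,655.64.

€11,656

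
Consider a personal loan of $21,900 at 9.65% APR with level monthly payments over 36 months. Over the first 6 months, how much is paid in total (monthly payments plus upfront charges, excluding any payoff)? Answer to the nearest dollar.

At 9.65% the monthly rate is 0.0080417, so the payment is 21,900 × 0.0080417 / (1 − 1.0080417^−36) = $703.06.
Total outlay = 6 × $703.06 = $4,218.36.

$4,218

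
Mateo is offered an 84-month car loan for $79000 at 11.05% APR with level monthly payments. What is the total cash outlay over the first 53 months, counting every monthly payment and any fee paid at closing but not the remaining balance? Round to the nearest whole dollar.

$71,802

At 11.05% the monthly rate is 0.0092083, so the payment is 79,000 × 0.0092083 / (1 − 1.0092083^−84) = $1,354.75.
Total outlay = 53 × $1,354.75 = $71,801.75.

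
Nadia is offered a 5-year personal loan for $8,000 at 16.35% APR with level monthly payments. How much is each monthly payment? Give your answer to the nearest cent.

At 16.35% the monthly rate is 0.0136250, so the payment is 8,000 × 0.0136250 / (1 − 1.0136250^−60) = $196.04.

$196.04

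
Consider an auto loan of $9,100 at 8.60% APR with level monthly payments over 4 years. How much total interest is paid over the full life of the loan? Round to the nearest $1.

Monthly rate = 8.6%/12 = 0.0071667; payment = 9,100 × 0.0071667 / (1 − (1+0.0071667)^−48) = $224.73.
Total paid = 48 × $224.73 = $10,787.04; interest = $10,787.04 − $9,100 = $1,687.04.

$1,687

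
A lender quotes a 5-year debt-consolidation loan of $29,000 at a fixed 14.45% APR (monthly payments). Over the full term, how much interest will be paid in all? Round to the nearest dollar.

At 14.45% the monthly rate is 0.0120417, so the payment is 29,000 × 0.0120417 / (1 − 1.0120417^−60) = $681.56.
Total paid = 60 × $681.56 = $40,893.60; interest = $40,893.60 − $29,000 = $11,893.60.

$11,894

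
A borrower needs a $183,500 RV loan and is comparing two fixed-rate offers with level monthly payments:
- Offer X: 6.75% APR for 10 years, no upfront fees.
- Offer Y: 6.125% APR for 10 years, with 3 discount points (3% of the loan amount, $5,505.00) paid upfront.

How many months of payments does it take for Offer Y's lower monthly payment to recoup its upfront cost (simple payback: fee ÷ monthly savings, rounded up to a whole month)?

Offer X: at 6.75% the monthly rate is 0.0056250, so the payment is 183,500 × 0.0056250 / (1 − 1.0056250^−120) = $2,107.02.
Offer Y: monthly rate = 6.125%/12 = 0.0051042; payment = 183,500 × 0.0051042 / (1 − (1+0.0051042)^−120) = $2,048.76.
Monthly savings = $2,107.02 − $2,048.76 = $58.26.
Break-even = $5,505.00 / $58.26 = 94.49 → 95 months.

95 months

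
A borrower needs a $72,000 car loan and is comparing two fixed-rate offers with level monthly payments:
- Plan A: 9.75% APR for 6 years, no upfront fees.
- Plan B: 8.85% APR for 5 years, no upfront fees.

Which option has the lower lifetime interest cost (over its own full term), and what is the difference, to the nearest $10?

Plan A: at 9.75% the monthly rate is 0.0081250, so the payment is 72,000 × 0.0081250 / (1 − 1.0081250^−72) = $1,324.80.
Total interest on Plan A = 72 × $1,324.80 − $72,000 = $23,385.60.
Plan B: at 8.85% the monthly rate is 0.0073750, so the payment is 72,000 × 0.0073750 / (1 − 1.0073750^−60) = $1,489.37.
Total interest on Plan B = 60 × $1,489.37 − $72,000 = $17,362.20.
Plan B is lower by $6,023.40.

Plan B by $6,020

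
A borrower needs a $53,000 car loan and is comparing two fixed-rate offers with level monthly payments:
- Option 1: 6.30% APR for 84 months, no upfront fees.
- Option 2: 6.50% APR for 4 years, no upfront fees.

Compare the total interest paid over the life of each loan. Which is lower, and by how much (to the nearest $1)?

Option 1: monthly rate = 6.3%/12 = 0.0052500; payment = 53,000 × 0.0052500 / (1 − (1+0.0052500)^−84) = $781.90.
Total interest on Option 1 = 84 × $781.90 − $53,000 = $12,679.60.
Option 2: monthly rate = 6.5%/12 = 0.0054167; payment = 53,000 × 0.0054167 / (1 − (1+0.0054167)^−48) = $1,256.89.
Total interest on Option 2 = 48 × $1,256.89 − $53,000 = $7,330.72.
Option 2 is lower by $5,348.88.

Option 2 by $5,349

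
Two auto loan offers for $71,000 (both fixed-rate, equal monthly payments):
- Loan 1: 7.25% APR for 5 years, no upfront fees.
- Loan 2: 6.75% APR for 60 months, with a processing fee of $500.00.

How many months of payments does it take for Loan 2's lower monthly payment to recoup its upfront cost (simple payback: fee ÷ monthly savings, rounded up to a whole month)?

30 months

Loan 1: at 7.25% the monthly rate is 0.0060417, so the payment is 71,000 × 0.0060417 / (1 − 1.0060417^−60) = $1,414.27.
Loan 2: at 6.75% the monthly rate is 0.0056250, so the payment is 71,000 × 0.0056250 / (1 − 1.0056250^−60) = $1,397.53.
Monthly savings = $1,414.27 − $1,397.53 = $16.74.
Break-even = $500.00 / $16.74 = 29.87 → 30 months.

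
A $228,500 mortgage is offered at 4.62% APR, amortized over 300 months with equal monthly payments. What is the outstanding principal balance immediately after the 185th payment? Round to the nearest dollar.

With monthly rate i = 4.62%/12 = 0.0038500, the balance after k of n payments is P · [(1+i)^n − (1+i)^k] / [(1+i)^n − 1].
(1+0.0038500)^300 = 3.16699223 and (1+0.0038500)^185 = 2.03578690, so the balance is 228,500 × (3.16699223 − 2.03578690) / (3.16699223 − 1) = $119,280.73.

$119,281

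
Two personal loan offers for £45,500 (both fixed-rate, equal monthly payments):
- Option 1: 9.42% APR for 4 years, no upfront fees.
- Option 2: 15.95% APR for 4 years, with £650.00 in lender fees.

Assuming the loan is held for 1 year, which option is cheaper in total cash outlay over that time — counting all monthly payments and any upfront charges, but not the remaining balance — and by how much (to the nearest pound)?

Option 1: at 9.42% the monthly rate is 0.0078500, so the payment is 45,500 × 0.0078500 / (1 − 1.0078500^−48) = £1,141.37.
Option 2: at 15.95% the monthly rate is 0.0132917, so the payment is 45,500 × 0.0132917 / (1 − 1.0132917^−48) = £1,288.32.
Over 12 months: Option 1 costs 12 × £1,141.37 = £13,696.44; Option 2 costs 12 × £1,288.32 + £650.00 = £16,109.84.
Option 1 is cheaper by £16,109.84 − £13,696.44 = £2,413.40.

Option 1 by £2,413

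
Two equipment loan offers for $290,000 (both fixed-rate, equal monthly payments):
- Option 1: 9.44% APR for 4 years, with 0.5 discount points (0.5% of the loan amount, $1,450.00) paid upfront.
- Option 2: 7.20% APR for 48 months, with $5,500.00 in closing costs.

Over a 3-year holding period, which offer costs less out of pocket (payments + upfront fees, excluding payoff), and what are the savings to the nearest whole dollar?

Option 2 by $6,968

Option 1: at 9.44% the monthly rate is 0.0078667, so the payment is 290,000 × 0.0078667 / (1 − 1.0078667^−48) = $7,277.40.
Option 2: monthly rate = 7.2%/12 = 0.0060000; payment = 290,000 × 0.0060000 / (1 − (1+0.0060000)^−48) = $6,971.35.
Over 36 months: Option 1 costs 36 × $7,277.40 + $1,450.00 = $263,436.40; Option 2 costs 36 × $6,971.35 + $5,500.00 = $256,468.60.
Option 2 is cheaper by $263,436.40 − $256,468.60 = $6,967.80.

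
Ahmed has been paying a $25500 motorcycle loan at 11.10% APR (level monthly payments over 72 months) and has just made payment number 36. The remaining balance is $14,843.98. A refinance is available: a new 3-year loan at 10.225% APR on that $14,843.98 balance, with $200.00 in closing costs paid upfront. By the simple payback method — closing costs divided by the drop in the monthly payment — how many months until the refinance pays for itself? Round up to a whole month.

33 months

Current payment = 25,500 × 11.1%/12 / (1 − (1+0.0092500)^−72) = $486.68.
Refinanced payment = 14,843.98 × 0.0085208 / (1 − (1+0.0085208)^−36) = $480.54.
Monthly savings = $486.68 − $480.54 = $6.14.
Break-even = $200.00 / $6.14 = 32.57 → 33 months.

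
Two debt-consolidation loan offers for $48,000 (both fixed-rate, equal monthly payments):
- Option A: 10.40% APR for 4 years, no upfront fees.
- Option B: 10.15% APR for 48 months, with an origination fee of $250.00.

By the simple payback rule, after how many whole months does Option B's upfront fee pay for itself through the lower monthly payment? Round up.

44 months

Option A: monthly rate = 10.4%/12 = 0.0086667; payment = 48,000 × 0.0086667 / (1 − (1+0.0086667)^−48) = $1,226.65.
Option B: at 10.15% the monthly rate is 0.0084583, so the payment is 48,000 × 0.0084583 / (1 − 1.0084583^−48) = $1,220.86.
Monthly savings = $1,226.65 − $1,220.86 = $5.79.
Break-even = $250.00 / $5.79 = 43.18 → 44 months.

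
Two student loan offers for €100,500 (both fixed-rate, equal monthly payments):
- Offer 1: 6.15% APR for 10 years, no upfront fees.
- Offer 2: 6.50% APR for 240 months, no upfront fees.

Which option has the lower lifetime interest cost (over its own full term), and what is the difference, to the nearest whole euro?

Offer 1 by €45,031

Offer 1: monthly rate = 6.15%/12 = 0.0051250; payment = 100,500 × 0.0051250 / (1 − (1+0.0051250)^−120) = €1,123.34.
Total interest on Offer 1 = 120 × €1,123.34 − €100,500 = €34,300.80.
Offer 2: at 6.50% the monthly rate is 0.0054167, so the payment is 100,500 × 0.0054167 / (1 − 1.0054167^−240) = €749.30.
Total interest on Offer 2 = 240 × €749.30 − €100,500 = €79,332.00.
Offer 1 is lower by €45,031.20.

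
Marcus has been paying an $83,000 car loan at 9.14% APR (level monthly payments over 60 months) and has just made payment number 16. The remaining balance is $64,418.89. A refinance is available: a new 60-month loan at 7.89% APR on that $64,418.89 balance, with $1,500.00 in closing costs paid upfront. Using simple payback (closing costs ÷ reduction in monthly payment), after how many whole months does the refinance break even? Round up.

Current payment = 83,000 × 9.14%/12 / (1 − (1+0.0076167)^−60) = $1,728.59.
Refinanced payment = 64,418.89 × 0.0065750 / (1 − (1+0.0065750)^−60) = $1,302.79.
Monthly savings = $1,728.59 − $1,302.79 = $425.80.
Break-even = $1,500.00 / $425.80 = 3.52 → 4 months.

4 months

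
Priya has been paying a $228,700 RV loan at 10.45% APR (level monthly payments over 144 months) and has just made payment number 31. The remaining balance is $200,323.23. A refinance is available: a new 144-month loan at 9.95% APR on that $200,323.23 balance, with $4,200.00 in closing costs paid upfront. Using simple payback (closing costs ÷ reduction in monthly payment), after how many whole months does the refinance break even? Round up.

11 months

Current payment = 228,700 × 10.45%/12 / (1 − (1+0.0087083)^−144) = $2,792.93.
Refinanced payment = 200,323.23 × 0.0082917 / (1 − (1+0.0082917)^−144) = $2,388.24.
Monthly savings = $2,792.93 − $2,388.24 = $404.69.
Break-even = $4,200.00 / $404.69 = 10.38 → 11 months.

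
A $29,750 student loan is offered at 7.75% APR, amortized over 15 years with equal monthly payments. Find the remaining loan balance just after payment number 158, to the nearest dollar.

With monthly rate i = 7.75%/12 = 0.0064583, the balance after k of n payments is P · [(1+i)^n − (1+i)^k] / [(1+i)^n − 1].
(1+0.0064583)^180 = 3.18598715 and (1+0.0064583)^158 = 2.76526284, so the balance is 29,750 × (3.18598715 − 2.76526284) / (3.18598715 − 1) = $5,725.81.

$5,726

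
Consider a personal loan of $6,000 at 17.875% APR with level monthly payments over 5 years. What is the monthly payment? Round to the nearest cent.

$151.95

Monthly rate = 17.875%/12 = 0.0148958; payment = 6,000 × 0.0148958 / (1 − (1+0.0148958)^−60) = $151.95.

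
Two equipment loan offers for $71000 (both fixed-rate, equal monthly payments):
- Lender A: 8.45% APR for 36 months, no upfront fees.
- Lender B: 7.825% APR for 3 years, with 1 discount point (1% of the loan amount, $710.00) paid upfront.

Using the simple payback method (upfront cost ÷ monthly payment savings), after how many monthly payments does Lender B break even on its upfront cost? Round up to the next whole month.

35 months

Lender A: monthly rate = 8.45%/12 = 0.0070417; payment = 71,000 × 0.0070417 / (1 − (1+0.0070417)^−36) = $2,239.65.
Lender B: at 7.825% the monthly rate is 0.0065208, so the payment is 71,000 × 0.0065208 / (1 − 1.0065208^−36) = $2,219.15.
Monthly savings = $2,239.65 − $2,219.15 = $20.50.
Break-even = $710.00 / $20.50 = 34.63 → 35 months.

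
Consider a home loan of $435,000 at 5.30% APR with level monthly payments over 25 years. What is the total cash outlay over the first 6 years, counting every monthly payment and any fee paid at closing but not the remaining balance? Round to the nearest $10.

Monthly rate = 5.3%/12 = 0.0044167; payment = 435,000 × 0.0044167 / (1 − (1+0.0044167)^−300) = $2,619.58.
Total outlay = 72 × $2,619.58 = $188,609.76.

$188,610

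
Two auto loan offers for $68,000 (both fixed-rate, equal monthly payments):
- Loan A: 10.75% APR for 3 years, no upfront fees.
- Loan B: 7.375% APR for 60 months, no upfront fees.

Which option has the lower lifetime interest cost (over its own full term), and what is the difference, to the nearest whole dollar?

Loan A: at 10.75% the monthly rate is 0.0089583, so the payment is 68,000 × 0.0089583 / (1 − 1.0089583^−36) = $2,218.19.
Total interest on Loan A = 36 × $2,218.19 − $68,000 = $11,854.84.
Loan B: at 7.375% the monthly rate is 0.0061458, so the payment is 68,000 × 0.0061458 / (1 − 1.0061458^−60) = $1,358.54.
Total interest on Loan B = 60 × $1,358.54 − $68,000 = $13,512.40.
Loan A is lower by $1,657.56.

Loan A by $1,658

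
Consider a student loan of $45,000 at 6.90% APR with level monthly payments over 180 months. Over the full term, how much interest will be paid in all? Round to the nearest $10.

At 6.90% the monthly rate is 0.0057500, so the payment is 45,000 × 0.0057500 / (1 − 1.0057500^−180) = $401.96.
Total paid = 180 × $401.96 = $72,352.80; interest = $72,352.80 − $45,000 = $27,352.80.

$27,350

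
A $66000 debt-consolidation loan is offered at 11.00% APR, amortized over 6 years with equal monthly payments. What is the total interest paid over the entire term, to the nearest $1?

Monthly rate = 11%/12 = 0.0091667; payment = 66,000 × 0.0091667 / (1 − (1+0.0091667)^−72) = $1,256.25.
Total paid = 72 × $1,256.25 = $90,450.00; interest = $90,450.00 − $66,000 = $24,450.00.

$24,450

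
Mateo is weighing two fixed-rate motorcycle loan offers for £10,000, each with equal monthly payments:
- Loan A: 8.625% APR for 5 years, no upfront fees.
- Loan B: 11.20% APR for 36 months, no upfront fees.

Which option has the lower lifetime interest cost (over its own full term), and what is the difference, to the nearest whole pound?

Loan A: at 8.625% the monthly rate is 0.0071875, so the payment is 10,000 × 0.0071875 / (1 − 1.0071875^−60) = £205.77.
Total interest on Loan A = 60 × £205.77 − £10,000 = £2,346.20.
Loan B: at 11.20% the monthly rate is 0.0093333, so the payment is 10,000 × 0.0093333 / (1 − 1.0093333^−36) = £328.34.
Total interest on Loan B = 36 × £328.34 − £10,000 = £1,820.24.
Loan B is lower by £525.96.

Loan B by £526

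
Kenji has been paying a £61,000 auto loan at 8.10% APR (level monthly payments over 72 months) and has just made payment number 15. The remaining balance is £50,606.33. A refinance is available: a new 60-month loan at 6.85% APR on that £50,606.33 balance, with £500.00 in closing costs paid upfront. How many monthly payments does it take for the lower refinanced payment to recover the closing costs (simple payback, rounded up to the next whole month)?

7 months

Current payment = 61,000 × 8.1%/12 / (1 − (1+0.0067500)^−72) = £1,072.51.
Refinanced payment = 50,606.33 × 0.0057083 / (1 − (1+0.0057083)^−60) = £998.49.
Monthly savings = £1,072.51 − £998.49 = £74.02.
Break-even = £500.00 / £74.02 = 6.75 → 7 months.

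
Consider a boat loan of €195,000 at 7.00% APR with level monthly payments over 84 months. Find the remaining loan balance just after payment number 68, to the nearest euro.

€44,834

With monthly rate i = 7%/12 = 0.0058333, the balance after k of n payments is P · [(1+i)^n − (1+i)^k] / [(1+i)^n − 1].
(1+0.0058333)^84 = 1.62999405 and (1+0.0058333)^68 = 1.48514766, so the balance is 195,000 × (1.62999405 − 1.48514766) / (1.62999405 − 1) = €44,833.83.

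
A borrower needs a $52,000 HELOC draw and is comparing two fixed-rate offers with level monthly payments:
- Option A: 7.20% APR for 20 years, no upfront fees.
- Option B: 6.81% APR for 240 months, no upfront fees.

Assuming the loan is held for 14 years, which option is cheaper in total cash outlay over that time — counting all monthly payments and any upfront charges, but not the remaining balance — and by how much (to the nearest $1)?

Option B by $2,045

Option A: at 7.20% the monthly rate is 0.0060000, so the payment is 52,000 × 0.0060000 / (1 − 1.0060000^−240) = $409.42.
Option B: at 6.81% the monthly rate is 0.0056750, so the payment is 52,000 × 0.0056750 / (1 − 1.0056750^−240) = $397.25.
Over 168 months: Option A costs 168 × $409.42 = $68,782.56; Option B costs 168 × $397.25 = $66,738.00.
Option B is cheaper by $68,782.56 − $66,738.00 = $2,044.56.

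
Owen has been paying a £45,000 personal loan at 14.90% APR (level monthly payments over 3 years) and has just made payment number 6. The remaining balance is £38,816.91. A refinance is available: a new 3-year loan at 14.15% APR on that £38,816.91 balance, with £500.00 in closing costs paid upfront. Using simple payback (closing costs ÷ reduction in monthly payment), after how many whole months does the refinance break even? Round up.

3 months

Current payment = 45,000 × 14.9%/12 / (1 − (1+0.0124167)^−36) = £1,557.74.
Refinanced payment = 38,816.91 × 0.0117917 / (1 − (1+0.0117917)^−36) = £1,329.50.
Monthly savings = £1,557.74 − £1,329.50 = £228.24.
Break-even = £500.00 / £228.24 = 2.19 → 3 months.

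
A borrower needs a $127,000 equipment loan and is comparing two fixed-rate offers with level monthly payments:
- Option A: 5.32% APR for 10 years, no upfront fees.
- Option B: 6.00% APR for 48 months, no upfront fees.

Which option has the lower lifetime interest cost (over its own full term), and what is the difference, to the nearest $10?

Option B by $20,870

Option A: at 5.32% the monthly rate is 0.0044333, so the payment is 127,000 × 0.0044333 / (1 − 1.0044333^−120) = $1,366.98.
Total interest on Option A = 120 × $1,366.98 − $127,000 = $37,037.60.
Option B: at 6.00% the monthly rate is 0.0050000, so the payment is 127,000 × 0.0050000 / (1 − 1.0050000^−48) = $2,982.60.
Total interest on Option B = 48 × $2,982.60 − $127,000 = $16,164.80.
Option B is lower by $20,872.80.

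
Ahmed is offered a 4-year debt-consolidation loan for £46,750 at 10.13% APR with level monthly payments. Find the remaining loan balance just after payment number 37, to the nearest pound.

£12,436

With monthly rate i = 10.13%/12 = 0.0084417, the balance after k of n payments is P · [(1+i)^n − (1+i)^k] / [(1+i)^n − 1].
(1+0.0084417)^48 = 1.49705416 and (1+0.0084417)^37 = 1.36483112, so the balance is 46,750 × (1.49705416 − 1.36483112) / (1.49705416 − 1) = £12,436.12.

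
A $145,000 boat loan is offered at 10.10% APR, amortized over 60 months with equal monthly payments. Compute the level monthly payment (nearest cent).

Monthly rate = 10.1%/12 = 0.0084167; payment = 145,000 × 0.0084167 / (1 − (1+0.0084167)^−60) = $3,087.96.

$3,087.96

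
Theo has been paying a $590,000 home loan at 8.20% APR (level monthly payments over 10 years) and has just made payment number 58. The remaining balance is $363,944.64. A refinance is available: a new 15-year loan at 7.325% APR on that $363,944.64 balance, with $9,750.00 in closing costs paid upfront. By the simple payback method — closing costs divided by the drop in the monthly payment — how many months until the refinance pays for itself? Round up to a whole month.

3 months

Current payment = 590,000 × 8.2%/12 / (1 − (1+0.0068333)^−120) = $7,220.83.
Refinanced payment = 363,944.64 × 0.0061042 / (1 − (1+0.0061042)^−180) = $3,337.72.
Monthly savings = $7,220.83 − $3,337.72 = $3,883.11.
Break-even = $9,750.00 / $3,883.11 = 2.51 → 3 months.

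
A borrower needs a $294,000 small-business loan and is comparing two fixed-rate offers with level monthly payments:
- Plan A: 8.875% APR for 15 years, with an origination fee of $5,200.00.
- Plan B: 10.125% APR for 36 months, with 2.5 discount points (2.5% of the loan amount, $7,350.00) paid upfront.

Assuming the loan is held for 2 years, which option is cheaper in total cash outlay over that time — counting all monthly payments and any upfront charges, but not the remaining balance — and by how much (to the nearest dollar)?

Plan A: at 8.875% the monthly rate is 0.0073958, so the payment is 294,000 × 0.0073958 / (1 − 1.0073958^−180) = $2,960.12.
Plan B: at 10.125% the monthly rate is 0.0084375, so the payment is 294,000 × 0.0084375 / (1 − 1.0084375^−36) = $9,503.82.
Over 24 months: Plan A costs 24 × $2,960.12 + $5,200.00 = $76,242.88; Plan B costs 24 × $9,503.82 + $7,350.00 = $235,441.68.
Plan A is cheaper by $235,441.68 − $76,242.88 = $159,198.80.

Plan A by $159,199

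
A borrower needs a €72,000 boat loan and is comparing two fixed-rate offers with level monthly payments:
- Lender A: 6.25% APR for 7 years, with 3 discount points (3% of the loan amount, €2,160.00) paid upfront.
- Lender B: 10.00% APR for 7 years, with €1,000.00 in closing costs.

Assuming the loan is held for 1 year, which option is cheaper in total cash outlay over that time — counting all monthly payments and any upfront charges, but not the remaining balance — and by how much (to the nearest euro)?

Lender A: monthly rate = 6.25%/12 = 0.0052083; payment = 72,000 × 0.0052083 / (1 − (1+0.0052083)^−84) = €1,060.47.
Lender B: at 10.00% the monthly rate is 0.0083333, so the payment is 72,000 × 0.0083333 / (1 − 1.0083333^−84) = €1,195.29.
Over 12 months: Lender A costs 12 × €1,060.47 + €2,160.00 = €14,885.64; Lender B costs 12 × €1,195.29 + €1,000.00 = €15,343.48.
Lender A is cheaper by €15,343.48 − €14,885.64 = €457.84.

Lender A by €458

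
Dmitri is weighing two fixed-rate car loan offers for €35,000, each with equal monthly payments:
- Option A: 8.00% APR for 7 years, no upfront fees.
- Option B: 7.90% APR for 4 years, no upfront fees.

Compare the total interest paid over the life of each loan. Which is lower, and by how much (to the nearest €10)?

Option B by €4,890

Option A: at 8.00% the monthly rate is 0.0066667, so the payment is 35,000 × 0.0066667 / (1 − 1.0066667^−84) = €545.52.
Total interest on Option A = 84 × €545.52 − €35,000 = €10,823.68.
Option B: at 7.90% the monthly rate is 0.0065833, so the payment is 35,000 × 0.0065833 / (1 − 1.0065833^−48) = €852.81.
Total interest on Option B = 48 × €852.81 − €35,000 = €5,934.88.
Option B is lower by €4,888.80.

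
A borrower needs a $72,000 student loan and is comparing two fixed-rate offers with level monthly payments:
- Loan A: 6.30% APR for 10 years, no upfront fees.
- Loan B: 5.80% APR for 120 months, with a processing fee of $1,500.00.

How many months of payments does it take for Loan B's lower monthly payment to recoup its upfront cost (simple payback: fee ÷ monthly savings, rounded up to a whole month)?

Loan A: at 6.30% the monthly rate is 0.0052500, so the payment is 72,000 × 0.0052500 / (1 − 1.0052500^−120) = $810.24.
Loan B: at 5.80% the monthly rate is 0.0048333, so the payment is 72,000 × 0.0048333 / (1 − 1.0048333^−120) = $792.14.
Monthly savings = $810.24 − $792.14 = $18.10.
Break-even = $1,500.00 / $18.10 = 82.87 → 83 months.

83 months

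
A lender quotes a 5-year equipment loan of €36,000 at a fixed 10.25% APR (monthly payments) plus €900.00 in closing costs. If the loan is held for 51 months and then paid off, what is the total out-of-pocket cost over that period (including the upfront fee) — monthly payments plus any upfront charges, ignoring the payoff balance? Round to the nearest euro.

Monthly rate = 10.25%/12 = 0.0085417; payment = 36,000 × 0.0085417 / (1 − (1+0.0085417)^−60) = €769.33.
Total outlay = 51 × €769.33 + €900.00 = €40,135.83.

€40,136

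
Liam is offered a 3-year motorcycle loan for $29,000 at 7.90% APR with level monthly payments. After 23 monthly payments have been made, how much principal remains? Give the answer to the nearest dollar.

$11,270

With monthly rate i = 7.9%/12 = 0.0065833, the balance after k of n payments is P · [(1+i)^n − (1+i)^k] / [(1+i)^n − 1].
(1+0.0065833)^36 = 1.26645706 and (1+0.0065833)^23 = 1.16290412, so the balance is 29,000 × (1.26645706 − 1.16290412) / (1.26645706 − 1) = $11,270.24.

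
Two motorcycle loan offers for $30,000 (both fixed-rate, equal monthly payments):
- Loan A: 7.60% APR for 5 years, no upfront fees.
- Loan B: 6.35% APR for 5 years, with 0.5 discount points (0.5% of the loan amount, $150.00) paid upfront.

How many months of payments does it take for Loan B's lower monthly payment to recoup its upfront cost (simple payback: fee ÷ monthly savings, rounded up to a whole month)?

9 months

Loan A: monthly rate = 7.6%/12 = 0.0063333; payment = 30,000 × 0.0063333 / (1 − (1+0.0063333)^−60) = $602.57.
Loan B: monthly rate = 6.35%/12 = 0.0052917; payment = 30,000 × 0.0052917 / (1 − (1+0.0052917)^−60) = $584.88.
Monthly savings = $602.57 − $584.88 = $17.69.
Break-even = $150.00 / $17.69 = 8.48 → 9 months.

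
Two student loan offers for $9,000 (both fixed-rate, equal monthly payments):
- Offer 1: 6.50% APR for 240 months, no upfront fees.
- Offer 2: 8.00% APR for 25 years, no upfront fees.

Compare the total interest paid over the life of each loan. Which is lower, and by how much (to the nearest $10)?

Offer 1: at 6.50% the monthly rate is 0.0054167, so the payment is 9,000 × 0.0054167 / (1 − 1.0054167^−240) = $67.10.
Total interest on Offer 1 = 240 × $67.10 − $9,000 = $7,104.00.
Offer 2: at 8.00% the monthly rate is 0.0066667, so the payment is 9,000 × 0.0066667 / (1 − 1.0066667^−300) = $69.46.
Total interest on Offer 2 = 300 × $69.46 − $9,000 = $11,838.00.
Offer 1 is lower by $4,734.00.

Offer 1 by $4,730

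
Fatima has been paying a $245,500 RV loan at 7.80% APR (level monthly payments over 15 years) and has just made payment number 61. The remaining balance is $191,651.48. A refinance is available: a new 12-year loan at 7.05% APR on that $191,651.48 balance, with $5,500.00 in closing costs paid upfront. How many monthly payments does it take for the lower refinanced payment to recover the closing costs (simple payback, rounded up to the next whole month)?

17 months

Current payment = 245,500 × 7.8%/12 / (1 − (1+0.0065000)^−180) = $2,317.87.
Refinanced payment = 191,651.48 × 0.0058750 / (1 − (1+0.0058750)^−144) = $1,976.02.
Monthly savings = $2,317.87 − $1,976.02 = $341.85.
Break-even = $5,500.00 / $341.85 = 16.09 → 17 months.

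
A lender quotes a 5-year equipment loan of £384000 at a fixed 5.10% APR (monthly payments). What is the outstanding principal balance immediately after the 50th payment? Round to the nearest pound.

£70,972

With monthly rate i = 5.1%/12 = 0.0042500, the balance after k of n payments is P · [(1+i)^n − (1+i)^k] / [(1+i)^n − 1].
(1+0.0042500)^60 = 1.28976452 and (1+0.0042500)^50 = 1.23620934, so the balance is 384,000 × (1.28976452 − 1.23620934) / (1.28976452 − 1) = £70,972.07.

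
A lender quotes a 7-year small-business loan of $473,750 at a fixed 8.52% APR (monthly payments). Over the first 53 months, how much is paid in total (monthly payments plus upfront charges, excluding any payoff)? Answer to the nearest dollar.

At 8.52% the monthly rate is 0.0071000, so the payment is 473,750 × 0.0071000 / (1 − 1.0071000^−84) = $7,507.30.
Total outlay = 53 × $7,507.30 = $397,886.90.

$397,887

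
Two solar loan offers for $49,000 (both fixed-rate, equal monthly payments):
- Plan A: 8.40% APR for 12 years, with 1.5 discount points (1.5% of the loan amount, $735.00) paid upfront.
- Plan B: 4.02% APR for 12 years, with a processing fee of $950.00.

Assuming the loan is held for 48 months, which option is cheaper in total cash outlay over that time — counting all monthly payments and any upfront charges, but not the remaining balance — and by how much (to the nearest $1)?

Plan A: monthly rate = 8.4%/12 = 0.0070000; payment = 49,000 × 0.0070000 / (1 − (1+0.0070000)^−144) = $541.21.
Plan B: monthly rate = 4.02%/12 = 0.0033500; payment = 49,000 × 0.0033500 / (1 − (1+0.0033500)^−144) = $429.48.
Over 48 months: Plan A costs 48 × $541.21 + $735.00 = $26,713.08; Plan B costs 48 × $429.48 + $950.00 = $21,565.04.
Plan B is cheaper by $26,713.08 − $21,565.04 = $5,148.04.

Plan B by $5,148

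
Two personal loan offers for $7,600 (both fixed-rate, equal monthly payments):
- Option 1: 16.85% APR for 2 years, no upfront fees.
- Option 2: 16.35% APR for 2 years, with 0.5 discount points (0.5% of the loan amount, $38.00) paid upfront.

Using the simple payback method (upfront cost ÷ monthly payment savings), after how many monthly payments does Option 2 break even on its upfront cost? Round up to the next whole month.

Option 1: monthly rate = 16.85%/12 = 0.0140417; payment = 7,600 × 0.0140417 / (1 − (1+0.0140417)^−24) = $375.21.
Option 2: monthly rate = 16.35%/12 = 0.0136250; payment = 7,600 × 0.0136250 / (1 − (1+0.0136250)^−24) = $373.39.
Monthly savings = $375.21 − $373.39 = $1.82.
Break-even = $38.00 / $1.82 = 20.88 → 21 months.

21 months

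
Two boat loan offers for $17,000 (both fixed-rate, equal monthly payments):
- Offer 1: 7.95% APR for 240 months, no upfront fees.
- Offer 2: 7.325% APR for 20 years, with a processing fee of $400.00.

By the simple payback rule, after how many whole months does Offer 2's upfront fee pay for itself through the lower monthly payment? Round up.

62 months

Offer 1: monthly rate = 7.95%/12 = 0.0066250; payment = 17,000 × 0.0066250 / (1 − (1+0.0066250)^−240) = $141.67.
Offer 2: at 7.325% the monthly rate is 0.0061042, so the payment is 17,000 × 0.0061042 / (1 − 1.0061042^−240) = $135.14.
Monthly savings = $141.67 − $135.14 = $6.53.
Break-even = $400.00 / $6.53 = 61.26 → 62 months.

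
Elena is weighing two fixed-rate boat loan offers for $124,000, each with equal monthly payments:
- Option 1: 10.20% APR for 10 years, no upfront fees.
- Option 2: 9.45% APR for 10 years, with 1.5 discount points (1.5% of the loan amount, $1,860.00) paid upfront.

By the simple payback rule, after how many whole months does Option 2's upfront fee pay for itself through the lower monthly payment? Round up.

37 months

Option 1: monthly rate = 10.2%/12 = 0.0085000; payment = 124,000 × 0.0085000 / (1 − (1+0.0085000)^−120) = $1,652.43.
Option 2: at 9.45% the monthly rate is 0.0078750, so the payment is 124,000 × 0.0078750 / (1 − 1.0078750^−120) = $1,601.14.
Monthly savings = $1,652.43 − $1,601.14 = $51.29.
Break-even = $1,860.00 / $51.29 = 36.26 → 37 months.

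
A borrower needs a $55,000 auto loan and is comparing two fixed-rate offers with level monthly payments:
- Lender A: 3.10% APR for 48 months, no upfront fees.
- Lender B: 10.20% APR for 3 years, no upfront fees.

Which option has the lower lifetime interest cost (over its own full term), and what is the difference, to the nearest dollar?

Lender A by $5,524

Lender A: monthly rate = 3.1%/12 = 0.0025833; payment = 55,000 × 0.0025833 / (1 − (1+0.0025833)^−48) = $1,219.82.
Total interest on Lender A = 48 × $1,219.82 − $55,000 = $3,551.36.
Lender B: monthly rate = 10.2%/12 = 0.0085000; payment = 55,000 × 0.0085000 / (1 − (1+0.0085000)^−36) = $1,779.86.
Total interest on Lender B = 36 × $1,779.86 − $55,000 = $9,074.96.
Lender A is lower by $5,523.60.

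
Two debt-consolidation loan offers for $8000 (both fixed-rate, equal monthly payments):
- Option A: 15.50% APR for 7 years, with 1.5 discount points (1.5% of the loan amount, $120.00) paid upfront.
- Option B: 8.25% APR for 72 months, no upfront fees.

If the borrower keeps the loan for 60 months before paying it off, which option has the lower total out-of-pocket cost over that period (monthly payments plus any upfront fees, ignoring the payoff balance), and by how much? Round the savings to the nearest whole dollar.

Option B by $1,043

Option A: at 15.50% the monthly rate is 0.0129167, so the payment is 8,000 × 0.0129167 / (1 − 1.0129167^−84) = $156.63.
Option B: monthly rate = 8.25%/12 = 0.0068750; payment = 8,000 × 0.0068750 / (1 − (1+0.0068750)^−72) = $141.24.
Over 60 months: Option A costs 60 × $156.63 + $120.00 = $9,517.80; Option B costs 60 × $141.24 = $8,474.40.
Option B is cheaper by $9,517.80 − $8,474.40 = $1,043.40.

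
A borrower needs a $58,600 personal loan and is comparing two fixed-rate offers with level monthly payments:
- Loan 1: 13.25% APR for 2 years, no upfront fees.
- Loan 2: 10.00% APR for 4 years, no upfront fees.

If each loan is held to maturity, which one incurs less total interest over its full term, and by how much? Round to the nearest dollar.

Loan 1: monthly rate = 13.25%/12 = 0.0110417; payment = 58,600 × 0.0110417 / (1 − (1+0.0110417)^−24) = $2,792.84.
Total interest on Loan 1 = 24 × $2,792.84 − $58,600 = $8,428.16.
Loan 2: monthly rate = 10%/12 = 0.0083333; payment = 58,600 × 0.0083333 / (1 − (1+0.0083333)^−48) = $1,486.25.
Total interest on Loan 2 = 48 × $1,486.25 − $58,600 = $12,740.00.
Loan 1 is lower by $4,311.84.

Loan 1 by $4,312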